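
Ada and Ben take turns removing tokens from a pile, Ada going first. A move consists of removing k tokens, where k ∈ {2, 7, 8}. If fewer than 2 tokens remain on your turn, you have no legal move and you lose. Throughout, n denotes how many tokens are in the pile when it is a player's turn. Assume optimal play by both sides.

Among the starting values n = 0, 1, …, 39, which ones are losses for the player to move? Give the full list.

Build the W/L table. Terminal = L. A non-terminal position is W if it has a move to some L; otherwise it is L.
n=0: no move → L
n=1: no move → L
n=2: can move to 0, which is L ⇒ W
n=3: can move to 1, which is L ⇒ W
n=4: the only move is to 2(W), a W ⇒ L
n=5: the only move is to 3(W), a W ⇒ L
n=6: can move to 4, which is L ⇒ W
n=7: can move to 5, which is L ⇒ W
n=8: can move to 1, which is L ⇒ W
n=9: can move to 1, which is L ⇒ W
n=10: moves to 8(W), 3(W), 2(W); every one is W ⇒ L
n=11: can move to 4, which is L ⇒ W
n=12: can move to 10, which is L ⇒ W
n=13: can move to 5, which is L ⇒ W
n=14: moves to 12(W), 7(W), 6(W); every one is W ⇒ L
n=15: moves to 13(W), 8(W), 7(W); every one is W ⇒ L
n=16: can move to 14, which is L ⇒ W
n=17: can move to 15, which is L ⇒ W
n=18: can move to 10, which is L ⇒ W
n=19: moves to 17(W), 12(W), 11(W); every one is W ⇒ L
n=20: moves to 18(W), 13(W), 12(W); every one is W ⇒ L
n=21: can move to 19, which is L ⇒ W
n=22: can move to 20, which is L ⇒ W
n=23: can move to 15, which is L ⇒ W
n=24: moves to 22(W), 17(W), 16(W); every one is W ⇒ L
n=25: moves to 23(W), 18(W), 17(W); every one is W ⇒ L
n=26: can move to 24, which is L ⇒ W
n=27: can move to 25, which is L ⇒ W
n=28: can move to 20, which is L ⇒ W
n=29: moves to 27(W), 22(W), 21(W); every one is W ⇒ L
n=30: moves to 28(W), 23(W), 22(W); every one is W ⇒ L
n=31: can move to 29, which is L ⇒ W
n=32: can move to 30, which is L ⇒ W
n=33: can move to 25, which is L ⇒ W
n=34: moves to 32(W), 27(W), 26(W); every one is W ⇒ L
n=35: moves to 33(W), 28(W), 27(W); every one is W ⇒ L
n=36: can move to 34, which is L ⇒ W
n=37: can move to 35, which is L ⇒ W
n=38: can move to 30, which is L ⇒ W
n=39: moves to 37(W), 32(W), 31(W); every one is W ⇒ L
Reading off the rows marked L gives the requested list; there are 16 such values of n.

0, 1, 4, 5, 10, 14, 15, 19, 20, 24, 25, 29, 30, 34, 35, 39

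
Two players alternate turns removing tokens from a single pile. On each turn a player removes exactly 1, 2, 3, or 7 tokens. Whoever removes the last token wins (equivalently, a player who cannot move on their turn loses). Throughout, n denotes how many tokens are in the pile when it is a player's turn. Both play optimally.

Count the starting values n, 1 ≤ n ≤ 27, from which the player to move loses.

6

Work bottom-up. With no move the player to move loses. Otherwise the position is W if at least one move leads to an L position for the opponent, and L if every move leads to a W.
n=0: no move → L
n=1: →0(L), so W
n=2: →0(L), so W
n=3: →0(L), so W
n=4: →3(W), 2(W), 1(W) — all W, so L
n=5: →4(L), so W
n=6: →4(L), so W
n=7: →4(L), so W
n=8: →7(W), 6(W), 5(W), 1(W) — all W, so L
n=9: →8(L), so W
n=10: →8(L), so W
n=11: →8(L), so W
n=12: →11(W), 10(W), 9(W), 5(W) — all W, so L
n=13: →12(L), so W
n=14: →12(L), so W
n=15: →12(L), so W
n=16: →15(W), 14(W), 13(W), 9(W) — all W, so L
n=17: →16(L), so W
n=18: →16(L), so W
n=19: →16(L), so W
n=20: →19(W), 18(W), 17(W), 13(W) — all W, so L
n=21: →20(L), so W
n=22: →20(L), so W
n=23: →20(L), so W
n=24: →23(W), 22(W), 21(W), 17(W) — all W, so L
n=25: →24(L), so W
n=26: →24(L), so W
n=27: →24(L), so W
L entries with 1 ≤ n ≤ 27 (n=0 is outside the asked range and is not counted): n = 4, 8, 12, 16, 20, 24; that makes 6.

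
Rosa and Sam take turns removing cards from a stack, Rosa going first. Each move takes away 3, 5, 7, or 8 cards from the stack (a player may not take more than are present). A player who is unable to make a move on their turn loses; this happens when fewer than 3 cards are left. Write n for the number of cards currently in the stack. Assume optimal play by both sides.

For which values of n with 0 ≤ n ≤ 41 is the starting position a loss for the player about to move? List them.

0, 1, 2, 11, 12, 13, 22, 23, 24, 33, 34, 35

Label each position W (a win for the player to move) or L (a loss). A position with no legal move is L; any other position is W exactly when some move reaches an L, and L when every move reaches a W.
n=0: no move → L
n=1: no move → L
n=2: no move → L
n=3: can move to 0, which is L ⇒ W
n=4: can move to 1, which is L ⇒ W
n=5: can move to 2, which is L ⇒ W
n=6: can move to 1, which is L ⇒ W
n=7: can move to 2, which is L ⇒ W
n=8: can move to 1, which is L ⇒ W
n=9: can move to 2, which is L ⇒ W
n=10: can move to 2, which is L ⇒ W
n=11: moves to 8(W), 6(W), 4(W), 3(W); every one is W ⇒ L
n=12: moves to 9(W), 7(W), 5(W), 4(W); every one is W ⇒ L
n=13: moves to 10(W), 8(W), 6(W), 5(W); every one is W ⇒ L
n=14: can move to 11, which is L ⇒ W
n=15: can move to 12, which is L ⇒ W
n=16: can move to 13, which is L ⇒ W
n=17: can move to 12, which is L ⇒ W
n=18: can move to 13, which is L ⇒ W
n=19: can move to 12, which is L ⇒ W
n=20: can move to 13, which is L ⇒ W
n=21: can move to 13, which is L ⇒ W
n=22: moves to 19(W), 17(W), 15(W), 14(W); every one is W ⇒ L
n=23: moves to 20(W), 18(W), 16(W), 15(W); every one is W ⇒ L
n=24: moves to 21(W), 19(W), 17(W), 16(W); every one is W ⇒ L
n=25: can move to 22, which is L ⇒ W
n=26: can move to 23, which is L ⇒ W
n=27: can move to 24, which is L ⇒ W
n=28: can move to 23, which is L ⇒ W
n=29: can move to 24, which is L ⇒ W
n=30: can move to 23, which is L ⇒ W
n=31: can move to 24, which is L ⇒ W
n=32: can move to 24, which is L ⇒ W
n=33: moves to 30(W), 28(W), 26(W), 25(W); every one is W ⇒ L
n=34: moves to 31(W), 29(W), 27(W), 26(W); every one is W ⇒ L
n=35: moves to 32(W), 30(W), 28(W), 27(W); every one is W ⇒ L
n=36: can move to 33, which is L ⇒ W
n=37: can move to 34, which is L ⇒ W
n=38: can move to 35, which is L ⇒ W
n=39: can move to 34, which is L ⇒ W
n=40: can move to 35, which is L ⇒ W
n=41: can move to 34, which is L ⇒ W
The losing starting values of n are exactly the entries labelled L in this table (12 of them).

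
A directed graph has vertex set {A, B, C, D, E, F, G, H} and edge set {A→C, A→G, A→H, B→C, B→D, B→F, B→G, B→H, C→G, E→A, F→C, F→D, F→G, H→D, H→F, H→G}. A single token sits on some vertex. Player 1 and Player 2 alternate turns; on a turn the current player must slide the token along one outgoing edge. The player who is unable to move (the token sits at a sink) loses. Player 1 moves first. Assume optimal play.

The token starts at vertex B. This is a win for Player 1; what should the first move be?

Build the W/L table. Terminal = L. A non-terminal position is W if it has a move to some L; otherwise it is L.
Every edge goes from a vertex to one that appears earlier in the order D, G, C, F, H, B, A, E, so processing vertices in that order labels each vertex after all of its successors.
D: no outgoing edge → L
G: no outgoing edge → L
C: can move to G, which is L ⇒ W
F: can move to G, which is L ⇒ W
H: can move to G, which is L ⇒ W
B: can move to G, which is L ⇒ W
A: can move to G, which is L ⇒ W
E: the only move is to A(W), a W ⇒ L
From B, the L positions reachable in one move are: G, D. Any move reaching one of these is winning.

Move to G.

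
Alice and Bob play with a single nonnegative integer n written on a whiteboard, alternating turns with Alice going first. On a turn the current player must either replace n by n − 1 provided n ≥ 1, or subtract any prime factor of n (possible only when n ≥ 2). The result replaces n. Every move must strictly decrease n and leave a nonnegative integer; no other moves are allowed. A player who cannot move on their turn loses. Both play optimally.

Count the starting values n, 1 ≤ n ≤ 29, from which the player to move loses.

7

Classify positions by backward induction: terminal positions (no move available) are L. From any other position, the mover wins iff some move reaches an L.
n=0: no move → L
n=1: →0(L), so W
n=2: →0(L), so W
n=3: →0(L), so W
n=4: →2(W), 3(W) — all W, so L
n=5: →0(L), so W
n=6: →4(L), so W
n=7: →0(L), so W
n=8: →6(W), 7(W) — all W, so L
n=9: →8(L), so W
n=10: →8(L), so W
n=11: →0(L), so W
n=12: →9(W), 10(W), 11(W) — all W, so L
n=13: →0(L), so W
n=14: →12(L), so W
n=15: →12(L), so W
n=16: →14(W), 15(W) — all W, so L
n=17: →0(L), so W
n=18: →16(L), so W
n=19: →0(L), so W
n=20: →15(W), 18(W), 19(W) — all W, so L
n=21: →20(L), so W
n=22: →20(L), so W
n=23: →0(L), so W
n=24: →21(W), 22(W), 23(W) — all W, so L
n=25: →20(L), so W
n=26: →24(L), so W
n=27: →24(L), so W
n=28: →21(W), 26(W), 27(W) — all W, so L
n=29: →0(L), so W
L entries with 1 ≤ n ≤ 29 (n=0 is outside the asked range and is not counted): n = 4, 8, 12, 16, 20, 24, 28; that makes 7.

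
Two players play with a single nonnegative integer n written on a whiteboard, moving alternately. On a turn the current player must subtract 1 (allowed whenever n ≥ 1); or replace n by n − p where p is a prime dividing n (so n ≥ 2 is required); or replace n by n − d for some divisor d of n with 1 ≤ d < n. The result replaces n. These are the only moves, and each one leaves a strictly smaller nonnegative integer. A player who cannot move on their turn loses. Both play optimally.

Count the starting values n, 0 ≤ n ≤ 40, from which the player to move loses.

Use the standard recursion: the mover loses at a terminal position; elsewhere, the mover wins exactly when some move hands the opponent an L position.
n=0: no move → L
n=1: can move to 0, which is L ⇒ W
n=2: can move to 0, which is L ⇒ W
n=3: can move to 0, which is L ⇒ W
n=4: moves to 2(W), 3(W); every one is W ⇒ L
n=5: can move to 0, which is L ⇒ W
n=6: can move to 4, which is L ⇒ W
n=7: can move to 0, which is L ⇒ W
n=8: can move to 4, which is L ⇒ W
n=9: moves to 6(W), 8(W); every one is W ⇒ L
n=10: can move to 9, which is L ⇒ W
n=11: can move to 0, which is L ⇒ W
n=12: can move to 9, which is L ⇒ W
n=13: can move to 0, which is L ⇒ W
n=14: moves to 7(W), 12(W), 13(W); every one is W ⇒ L
n=15: can move to 14, which is L ⇒ W
n=16: can move to 14, which is L ⇒ W
n=17: can move to 0, which is L ⇒ W
n=18: can move to 9, which is L ⇒ W
n=19: can move to 0, which is L ⇒ W
n=20: moves to 10(W), 15(W), 16(W), 18(W), 19(W); every one is W ⇒ L
n=21: can move to 14, which is L ⇒ W
n=22: can move to 20, which is L ⇒ W
n=23: can move to 0, which is L ⇒ W
n=24: can move to 20, which is L ⇒ W
n=25: can move to 20, which is L ⇒ W
n=26: moves to 13(W), 24(W), 25(W); every one is W ⇒ L
n=27: can move to 26, which is L ⇒ W
n=28: can move to 14, which is L ⇒ W
n=29: can move to 0, which is L ⇒ W
n=30: can move to 20, which is L ⇒ W
n=31: can move to 0, which is L ⇒ W
n=32: moves to 16(W), 24(W), 28(W), 30(W), 31(W); every one is W ⇒ L
n=33: can move to 32, which is L ⇒ W
n=34: can move to 32, which is L ⇒ W
n=35: moves to 28(W), 30(W), 34(W); every one is W ⇒ L
n=36: can move to 32, which is L ⇒ W
n=37: can move to 0, which is L ⇒ W
n=38: moves to 19(W), 36(W), 37(W); every one is W ⇒ L
n=39: can move to 26, which is L ⇒ W
n=40: can move to 20, which is L ⇒ W
L entries with 0 ≤ n ≤ 40: n = 0, 4, 9, 14, 20, 26, 32, 35, 38; that makes 9.

9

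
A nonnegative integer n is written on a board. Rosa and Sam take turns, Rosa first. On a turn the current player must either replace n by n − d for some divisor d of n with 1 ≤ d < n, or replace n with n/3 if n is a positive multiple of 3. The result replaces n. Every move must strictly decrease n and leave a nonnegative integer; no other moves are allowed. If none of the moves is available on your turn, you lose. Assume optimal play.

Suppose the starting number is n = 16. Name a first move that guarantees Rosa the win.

Compute win/loss labels from the base case upward. A position with no move is L. Any other position is W if it can reach an L in one move, else L.
n=0: no move → L
n=1: no move → L
n=2: reaches L-position 1 → W
n=3: reaches L-position 1 → W
n=4: only reaches 2(W), 3(W), all W → L
n=5: reaches L-position 4 → W
n=6: reaches L-position 4 → W
n=7: only reaches 6(W), which is W → L
n=8: reaches L-position 4 → W
n=9: only reaches 3(W), 6(W), 8(W), all W → L
n=10: reaches L-position 9 → W
n=11: only reaches 10(W), which is W → L
n=12: reaches L-position 4 → W
n=13: only reaches 12(W), which is W → L
n=14: reaches L-position 7 → W
n=15: only reaches 5(W), 10(W), 12(W), 14(W), all W → L
n=16: reaches L-position 15 → W
From 16, the L positions reachable in one move are: 15.

Move to 15.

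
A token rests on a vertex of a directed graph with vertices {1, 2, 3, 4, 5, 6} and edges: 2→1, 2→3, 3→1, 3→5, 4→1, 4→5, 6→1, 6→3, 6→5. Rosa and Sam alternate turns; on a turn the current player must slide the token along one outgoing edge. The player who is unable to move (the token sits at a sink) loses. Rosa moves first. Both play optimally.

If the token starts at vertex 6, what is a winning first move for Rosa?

Positions with no move are L. A position that does have a move is losing for the player to move precisely when every available move leads to a winning position for the opponent. Fill in the labels:
Every edge goes from a vertex to one that appears earlier in the order 5, 1, 3, 4, 2, 6, so processing vertices in that order labels each vertex after all of its successors.
5: no outgoing edge → L
1: no outgoing edge → L
3: can move to 1, which is L ⇒ W
4: can move to 1, which is L ⇒ W
2: can move to 1, which is L ⇒ W
6: can move to 1, which is L ⇒ W
From 6, the L positions reachable in one move are: 1, 5. Any move reaching one of these is winning.

Move to 1.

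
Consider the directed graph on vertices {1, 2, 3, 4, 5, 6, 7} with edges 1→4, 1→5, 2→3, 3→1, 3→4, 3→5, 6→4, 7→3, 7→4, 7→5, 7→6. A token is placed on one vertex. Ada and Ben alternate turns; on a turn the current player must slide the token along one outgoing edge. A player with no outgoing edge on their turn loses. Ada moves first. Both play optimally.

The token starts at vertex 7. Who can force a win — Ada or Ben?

Work bottom-up. With no move the player to move loses. Otherwise the position is W if at least one move leads to an L position for the opponent, and L if every move leads to a W.
Every edge goes from a vertex to one that appears earlier in the order 4, 5, 1, 3, 6, 2, 7, so processing vertices in that order labels each vertex after all of its successors.
4: no outgoing edge → L
5: no outgoing edge → L
1: can move to 5, which is L ⇒ W
3: can move to 5, which is L ⇒ W
6: can move to 4, which is L ⇒ W
2: the only move is to 3(W), a W ⇒ L
7: can move to 5, which is L ⇒ W
The starting position 7 is W: Ada should move to 5, handing over an L position.

Ada wins.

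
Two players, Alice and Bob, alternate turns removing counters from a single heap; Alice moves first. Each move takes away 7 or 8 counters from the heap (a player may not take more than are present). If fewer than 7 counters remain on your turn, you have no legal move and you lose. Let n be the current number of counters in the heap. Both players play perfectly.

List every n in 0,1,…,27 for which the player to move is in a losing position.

0, 1, 2, 3, 4, 5, 6, 15, 16, 17, 18, 19, 20, 21

Label each position W (a win for the player to move) or L (a loss). A position with no legal move is L; any other position is W exactly when some move reaches an L, and L when every move reaches a W.
n=0: no move → L
n=1: no move → L
n=2: no move → L
n=3: no move → L
n=4: no move → L
n=5: no move → L
n=6: no move → L
n=7: W (go to 0, an L position)
n=8: W (go to 1, an L position)
n=9: W (go to 2, an L position)
n=10: W (go to 3, an L position)
n=11: W (go to 4, an L position)
n=12: W (go to 5, an L position)
n=13: W (go to 6, an L position)
n=14: W (go to 6, an L position)
n=15: L (options 8(W), 7(W) are all W)
n=16: L (options 9(W), 8(W) are all W)
n=17: L (options 10(W), 9(W) are all W)
n=18: L (options 11(W), 10(W) are all W)
n=19: L (options 12(W), 11(W) are all W)
n=20: L (options 13(W), 12(W) are all W)
n=21: L (options 14(W), 13(W) are all W)
n=22: W (go to 15, an L position)
n=23: W (go to 16, an L position)
n=24: W (go to 17, an L position)
n=25: W (go to 18, an L position)
n=26: W (go to 19, an L position)
n=27: W (go to 20, an L position)
Reading off the rows marked L gives the requested list; there are 14 such values of n.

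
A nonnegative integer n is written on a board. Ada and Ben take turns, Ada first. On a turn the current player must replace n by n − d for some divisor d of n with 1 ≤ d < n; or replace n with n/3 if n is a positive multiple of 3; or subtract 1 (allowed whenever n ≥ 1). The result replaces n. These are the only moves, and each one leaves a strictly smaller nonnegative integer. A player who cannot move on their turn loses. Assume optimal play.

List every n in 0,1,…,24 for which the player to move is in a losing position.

Build the W/L table. Terminal = L. A non-terminal position is W if it has a move to some L; otherwise it is L.
n=0: no move → L
n=1: W (go to 0, an L position)
n=2: L (sole option 1(W) is W)
n=3: W (go to 2, an L position)
n=4: W (go to 2, an L position)
n=5: L (sole option 4(W) is W)
n=6: W (go to 2, an L position)
n=7: L (sole option 6(W) is W)
n=8: W (go to 7, an L position)
n=9: L (options 3(W), 6(W), 8(W) are all W)
n=10: W (go to 5, an L position)
n=11: L (sole option 10(W) is W)
n=12: W (go to 9, an L position)
n=13: L (sole option 12(W) is W)
n=14: W (go to 7, an L position)
n=15: W (go to 5, an L position)
n=16: L (options 8(W), 12(W), 14(W), 15(W) are all W)
n=17: W (go to 16, an L position)
n=18: W (go to 9, an L position)
n=19: L (sole option 18(W) is W)
n=20: W (go to 16, an L position)
n=21: W (go to 7, an L position)
n=22: W (go to 11, an L position)
n=23: L (sole option 22(W) is W)
n=24: W (go to 16, an L position)
The losing starting values of n are exactly the entries labelled L in this table (10 of them).

0, 2, 5, 7, 9, 11, 13, 16, 19, 23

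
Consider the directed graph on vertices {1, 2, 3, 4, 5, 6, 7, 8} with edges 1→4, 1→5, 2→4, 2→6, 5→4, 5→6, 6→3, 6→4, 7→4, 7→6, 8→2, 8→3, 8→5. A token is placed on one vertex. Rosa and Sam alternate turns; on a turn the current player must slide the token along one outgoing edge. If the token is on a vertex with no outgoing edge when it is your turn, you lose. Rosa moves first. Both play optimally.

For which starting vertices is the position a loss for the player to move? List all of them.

3, 4

Classify positions by backward induction: terminal positions (no move available) are L. From any other position, the mover wins iff some move reaches an L.
Every edge goes from a vertex to one that appears earlier in the order 3, 4, 6, 5, 1, 2, 8, 7, so processing vertices in that order labels each vertex after all of its successors.
3: no outgoing edge → L
4: no outgoing edge → L
6: W (go to 4, an L position)
5: W (go to 4, an L position)
1: W (go to 4, an L position)
2: W (go to 4, an L position)
8: W (go to 3, an L position)
7: W (go to 4, an L position)
Reading off the rows marked L gives the requested list; there are 2 such vertices.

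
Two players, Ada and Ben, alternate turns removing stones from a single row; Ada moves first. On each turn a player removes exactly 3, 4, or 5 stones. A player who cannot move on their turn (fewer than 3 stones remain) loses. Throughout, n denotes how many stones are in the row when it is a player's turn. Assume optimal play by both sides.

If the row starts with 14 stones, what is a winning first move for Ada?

Build the W/L table. Terminal = L. A non-terminal position is W if it has a move to some L; otherwise it is L.
n=0: no move → L
n=1: no move → L
n=2: no move → L
n=3: can move to 0, which is L ⇒ W
n=4: can move to 1, which is L ⇒ W
n=5: can move to 2, which is L ⇒ W
n=6: can move to 2, which is L ⇒ W
n=7: can move to 2, which is L ⇒ W
n=8: moves to 5(W), 4(W), 3(W); every one is W ⇒ L
n=9: moves to 6(W), 5(W), 4(W); every one is W ⇒ L
n=10: moves to 7(W), 6(W), 5(W); every one is W ⇒ L
n=11: can move to 8, which is L ⇒ W
n=12: can move to 9, which is L ⇒ W
n=13: can move to 10, which is L ⇒ W
n=14: can move to 10, which is L ⇒ W
From 14, the L positions reachable in one move are: 10, 9. Any move reaching one of these is winning.

Remove 4, leaving 10.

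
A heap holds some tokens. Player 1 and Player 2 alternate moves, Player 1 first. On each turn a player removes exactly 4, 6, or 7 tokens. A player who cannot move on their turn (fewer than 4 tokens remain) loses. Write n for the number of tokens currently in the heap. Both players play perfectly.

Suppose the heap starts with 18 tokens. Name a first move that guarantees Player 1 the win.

Remove 4, leaving 14.

Use the standard recursion: the mover loses at a terminal position; elsewhere, the mover wins exactly when some move hands the opponent an L position.
n=0: no move → L
n=1: no move → L
n=2: no move → L
n=3: no move → L
n=4: →0(L), so W
n=5: →1(L), so W
n=6: →2(L), so W
n=7: →3(L), so W
n=8: →2(L), so W
n=9: →3(L), so W
n=10: →3(L), so W
n=11: →7(W), 5(W), 4(W) — all W, so L
n=12: →8(W), 6(W), 5(W) — all W, so L
n=13: →9(W), 7(W), 6(W) — all W, so L
n=14: →10(W), 8(W), 7(W) — all W, so L
n=15: →11(L), so W
n=16: →12(L), so W
n=17: →13(L), so W
n=18: →14(L), so W
From 18, the L positions reachable in one move are: 14, 12, 11. Any move reaching one of these is winning.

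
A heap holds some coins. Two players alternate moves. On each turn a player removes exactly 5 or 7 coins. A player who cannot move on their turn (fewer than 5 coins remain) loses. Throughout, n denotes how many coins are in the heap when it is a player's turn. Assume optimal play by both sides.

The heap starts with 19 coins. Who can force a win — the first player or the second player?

The first player wins.

Compute win/loss labels from the base case upward. A position with no move is L. Any other position is W if it can reach an L in one move, else L.
n=0: no move → L
n=1: no move → L
n=2: no move → L
n=3: no move → L
n=4: no move → L
n=5: W (go to 0, an L position)
n=6: W (go to 1, an L position)
n=7: W (go to 2, an L position)
n=8: W (go to 3, an L position)
n=9: W (go to 4, an L position)
n=10: W (go to 3, an L position)
n=11: W (go to 4, an L position)
n=12: L (options 7(W), 5(W) are all W)
n=13: L (options 8(W), 6(W) are all W)
n=14: L (options 9(W), 7(W) are all W)
n=15: L (options 10(W), 8(W) are all W)
n=16: L (options 11(W), 9(W) are all W)
n=17: W (go to 12, an L position)
n=18: W (go to 13, an L position)
n=19: W (go to 14, an L position)
The starting position 19 is W: the player to move should remove 5, leaving 14, handing over an L position.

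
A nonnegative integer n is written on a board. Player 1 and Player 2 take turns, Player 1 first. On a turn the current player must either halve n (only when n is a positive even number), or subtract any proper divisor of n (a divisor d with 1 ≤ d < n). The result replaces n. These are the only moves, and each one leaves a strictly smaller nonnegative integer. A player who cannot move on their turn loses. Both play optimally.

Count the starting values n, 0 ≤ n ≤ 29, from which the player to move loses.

16

Build the W/L table. Terminal = L. A non-terminal position is W if it has a move to some L; otherwise it is L.
n=0: no move → L
n=1: no move → L
n=2: →1(L), so W
n=3: →2(W) only, which is W, so L
n=4: →3(L), so W
n=5: →4(W) only, which is W, so L
n=6: →3(L), so W
n=7: →6(W) only, which is W, so L
n=8: →7(L), so W
n=9: →6(W), 8(W) — all W, so L
n=10: →5(L), so W
n=11: →10(W) only, which is W, so L
n=12: →9(L), so W
n=13: →12(W) only, which is W, so L
n=14: →7(L), so W
n=15: →10(W), 12(W), 14(W) — all W, so L
n=16: →15(L), so W
n=17: →16(W) only, which is W, so L
n=18: →9(L), so W
n=19: →18(W) only, which is W, so L
n=20: →15(L), so W
n=21: →14(W), 18(W), 20(W) — all W, so L
n=22: →11(L), so W
n=23: →22(W) only, which is W, so L
n=24: →21(L), so W
n=25: →20(W), 24(W) — all W, so L
n=26: →13(L), so W
n=27: →18(W), 24(W), 26(W) — all W, so L
n=28: →21(L), so W
n=29: →28(W) only, which is W, so L
L entries with 0 ≤ n ≤ 29: n = 0, 1, 3, 5, 7, 9, 11, 13, 15, 17, 19, 21, 23, 25, 27, 29; that makes 16.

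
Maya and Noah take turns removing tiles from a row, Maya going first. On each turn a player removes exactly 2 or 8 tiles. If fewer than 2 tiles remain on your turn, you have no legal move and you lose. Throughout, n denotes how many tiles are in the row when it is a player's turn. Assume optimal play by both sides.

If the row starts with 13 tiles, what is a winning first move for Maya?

Work bottom-up. With no move the player to move loses. Otherwise the position is W if at least one move leads to an L position for the opponent, and L if every move leads to a W.
n=0: no move → L
n=1: no move → L
n=2: reaches L-position 0 → W
n=3: reaches L-position 1 → W
n=4: only reaches 2(W), which is W → L
n=5: only reaches 3(W), which is W → L
n=6: reaches L-position 4 → W
n=7: reaches L-position 5 → W
n=8: reaches L-position 0 → W
n=9: reaches L-position 1 → W
n=10: only reaches 8(W), 2(W), all W → L
n=11: only reaches 9(W), 3(W), all W → L
n=12: reaches L-position 10 → W
n=13: reaches L-position 11 → W
From 13, the L positions reachable in one move are: 11, 5. Any move reaching one of these is winning.

Remove 2, leaving 11.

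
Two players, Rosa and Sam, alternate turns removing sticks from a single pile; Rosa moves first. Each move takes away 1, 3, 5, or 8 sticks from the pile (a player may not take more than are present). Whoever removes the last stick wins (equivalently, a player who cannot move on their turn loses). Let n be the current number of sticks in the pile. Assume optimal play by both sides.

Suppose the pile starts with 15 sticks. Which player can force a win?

Sam wins.

Build the W/L table. Terminal = L. A non-terminal position is W if it has a move to some L; otherwise it is L.
n=0: no move → L
n=1: W (go to 0, an L position)
n=2: L (sole option 1(W) is W)
n=3: W (go to 2, an L position)
n=4: L (options 3(W), 1(W) are all W)
n=5: W (go to 4, an L position)
n=6: L (options 5(W), 3(W), 1(W) are all W)
n=7: W (go to 6, an L position)
n=8: W (go to 0, an L position)
n=9: W (go to 6, an L position)
n=10: W (go to 2, an L position)
n=11: W (go to 6, an L position)
n=12: W (go to 4, an L position)
n=13: L (options 12(W), 10(W), 8(W), 5(W) are all W)
n=14: W (go to 13, an L position)
n=15: L (options 14(W), 12(W), 10(W), 7(W) are all W)
Every move from 15 reaches a W position, so the mover loses.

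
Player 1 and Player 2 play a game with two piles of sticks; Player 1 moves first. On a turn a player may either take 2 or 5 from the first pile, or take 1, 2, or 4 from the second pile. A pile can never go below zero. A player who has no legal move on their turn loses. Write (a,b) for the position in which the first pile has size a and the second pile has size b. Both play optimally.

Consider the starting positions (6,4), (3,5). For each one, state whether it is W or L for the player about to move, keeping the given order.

Compute win/loss labels from the base case upward. A position with no move is L. Any other position is W if it can reach an L in one move, else L.
No move ever increases a pile, so every position that can arise here has a ≤ 6 and b ≤ 5; it is enough to label the cells with 0 ≤ a ≤ 6 and 0 ≤ b ≤ 5.
Every move lowers a or b (never raises either), so fill the grid row by row in increasing a, and left to right within a row: each cell's successors are then already labelled.
      b=0  b=1  b=2  b=3  b=4  b=5
a=0:    L    W    W    L    W    W
a=1:    L    W    W    L    W    W
a=2:    W    L    W    W    L    W
a=3:    W    L    W    W    L    W
a=4:    L    W    W    L    W    W
a=5:    W    W    L    W    W    L
a=6:    W    L    W    W    L    W
Cells with no legal move (terminal, hence L): (0,0), (1,0).
The remaining L cells, each justified by listing all of its moves:
(0,3): moves to (0,2)(W), (0,1)(W); every one is W ⇒ L
(1,3): moves to (1,2)(W), (1,1)(W); every one is W ⇒ L
(2,1): moves to (0,1)(W), (2,0)(W); every one is W ⇒ L
(2,4): moves to (0,4)(W), (2,3)(W), (2,2)(W), (2,0)(W); every one is W ⇒ L
(3,1): moves to (1,1)(W), (3,0)(W); every one is W ⇒ L
(3,4): moves to (1,4)(W), (3,3)(W), (3,2)(W), (3,0)(W); every one is W ⇒ L
(4,0): the only move is to (2,0)(W), a W ⇒ L
(4,3): moves to (2,3)(W), (4,2)(W), (4,1)(W); every one is W ⇒ L
(5,2): moves to (3,2)(W), (0,2)(W), (5,1)(W), (5,0)(W); every one is W ⇒ L
(5,5): moves to (3,5)(W), (0,5)(W), (5,4)(W), (5,3)(W), (5,1)(W); every one is W ⇒ L
(6,1): moves to (4,1)(W), (1,1)(W), (6,0)(W); every one is W ⇒ L
(6,4): moves to (4,4)(W), (1,4)(W), (6,3)(W), (6,2)(W), (6,0)(W); every one is W ⇒ L
Every other cell has at least one move into one of the L cells above, so it is W.
(6,4): one of the L cells justified above, so L
(3,5): the move to (3,4) reaches an L cell, so W

(6,4): L, (3,5): W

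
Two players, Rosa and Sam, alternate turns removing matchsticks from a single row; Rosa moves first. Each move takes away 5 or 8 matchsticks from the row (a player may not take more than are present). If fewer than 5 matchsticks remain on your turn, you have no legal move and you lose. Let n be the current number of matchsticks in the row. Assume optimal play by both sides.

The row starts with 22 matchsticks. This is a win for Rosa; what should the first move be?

Remove 5, leaving 17.

Build the W/L table. Terminal = L. A non-terminal position is W if it has a move to some L; otherwise it is L.
n=0: no move → L
n=1: no move → L
n=2: no move → L
n=3: no move → L
n=4: no move → L
n=5: reaches L-position 0 → W
n=6: reaches L-position 1 → W
n=7: reaches L-position 2 → W
n=8: reaches L-position 3 → W
n=9: reaches L-position 4 → W
n=10: reaches L-position 2 → W
n=11: reaches L-position 3 → W
n=12: reaches L-position 4 → W
n=13: only reaches 8(W), 5(W), all W → L
n=14: only reaches 9(W), 6(W), all W → L
n=15: only reaches 10(W), 7(W), all W → L
n=16: only reaches 11(W), 8(W), all W → L
n=17: only reaches 12(W), 9(W), all W → L
n=18: reaches L-position 13 → W
n=19: reaches L-position 14 → W
n=20: reaches L-position 15 → W
n=21: reaches L-position 16 → W
n=22: reaches L-position 17 → W
From 22, the L positions reachable in one move are: 17, 14. Any move reaching one of these is winning.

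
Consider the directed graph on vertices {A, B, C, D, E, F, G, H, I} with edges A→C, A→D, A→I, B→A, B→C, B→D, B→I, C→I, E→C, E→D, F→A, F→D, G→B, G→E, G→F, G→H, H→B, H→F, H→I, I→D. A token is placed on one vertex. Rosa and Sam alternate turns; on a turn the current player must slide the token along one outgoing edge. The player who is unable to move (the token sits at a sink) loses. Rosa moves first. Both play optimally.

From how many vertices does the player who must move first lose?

3

Compute win/loss labels from the base case upward. A position with no move is L. Any other position is W if it can reach an L in one move, else L.
Every edge goes from a vertex to one that appears earlier in the order D, I, C, A, E, B, F, H, G, so processing vertices in that order labels each vertex after all of its successors.
D: no outgoing edge → L
I: can move to D, which is L ⇒ W
C: the only move is to I(W), a W ⇒ L
A: can move to C, which is L ⇒ W
E: can move to C, which is L ⇒ W
B: can move to C, which is L ⇒ W
F: can move to D, which is L ⇒ W
H: moves to F(W), B(W), I(W); every one is W ⇒ L
G: can move to H, which is L ⇒ W
The L vertices are C, D, H; that is 3 in all.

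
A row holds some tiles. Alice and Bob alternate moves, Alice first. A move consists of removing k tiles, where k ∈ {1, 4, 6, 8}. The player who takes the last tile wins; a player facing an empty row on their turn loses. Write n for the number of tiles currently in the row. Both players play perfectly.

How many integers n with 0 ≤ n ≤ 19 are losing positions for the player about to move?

Classify positions by backward induction: terminal positions (no move available) are L. From any other position, the mover wins iff some move reaches an L.
n=0: no move → L
n=1: →0(L), so W
n=2: →1(W) only, which is W, so L
n=3: →2(L), so W
n=4: →0(L), so W
n=5: →4(W), 1(W) — all W, so L
n=6: →5(L), so W
n=7: →6(W), 3(W), 1(W) — all W, so L
n=8: →7(L), so W
n=9: →5(L), so W
n=10: →2(L), so W
n=11: →7(L), so W
n=12: →11(W), 8(W), 6(W), 4(W) — all W, so L
n=13: →12(L), so W
n=14: →13(W), 10(W), 8(W), 6(W) — all W, so L
n=15: →14(L), so W
n=16: →12(L), so W
n=17: →16(W), 13(W), 11(W), 9(W) — all W, so L
n=18: →17(L), so W
n=19: →18(W), 15(W), 13(W), 11(W) — all W, so L
L entries with 0 ≤ n ≤ 19: n = 0, 2, 5, 7, 12, 14, 17, 19; that makes 8.

8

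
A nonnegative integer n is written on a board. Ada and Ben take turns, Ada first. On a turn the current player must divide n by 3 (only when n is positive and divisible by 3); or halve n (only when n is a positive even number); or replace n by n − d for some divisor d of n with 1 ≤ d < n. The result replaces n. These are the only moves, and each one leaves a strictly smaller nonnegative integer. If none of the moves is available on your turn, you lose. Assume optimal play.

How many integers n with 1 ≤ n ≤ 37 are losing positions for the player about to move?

14

Work bottom-up. With no move the player to move loses. Otherwise the position is W if at least one move leads to an L position for the opponent, and L if every move leads to a W.
n=0: no move → L
n=1: no move → L
n=2: reaches L-position 1 → W
n=3: reaches L-position 1 → W
n=4: only reaches 2(W), 3(W), all W → L
n=5: reaches L-position 4 → W
n=6: reaches L-position 4 → W
n=7: only reaches 6(W), which is W → L
n=8: reaches L-position 4 → W
n=9: only reaches 3(W), 6(W), 8(W), all W → L
n=10: reaches L-position 9 → W
n=11: only reaches 10(W), which is W → L
n=12: reaches L-position 4 → W
n=13: only reaches 12(W), which is W → L
n=14: reaches L-position 7 → W
n=15: only reaches 5(W), 10(W), 12(W), 14(W), all W → L
n=16: reaches L-position 15 → W
n=17: only reaches 16(W), which is W → L
n=18: reaches L-position 9 → W
n=19: only reaches 18(W), which is W → L
n=20: reaches L-position 15 → W
n=21: reaches L-position 7 → W
n=22: reaches L-position 11 → W
n=23: only reaches 22(W), which is W → L
n=24: reaches L-position 23 → W
n=25: only reaches 20(W), 24(W), all W → L
n=26: reaches L-position 13 → W
n=27: reaches L-position 9 → W
n=28: only reaches 14(W), 21(W), 24(W), 26(W), 27(W), all W → L
n=29: reaches L-position 28 → W
n=30: reaches L-position 15 → W
n=31: only reaches 30(W), which is W → L
n=32: reaches L-position 28 → W
n=33: reaches L-position 11 → W
n=34: reaches L-position 17 → W
n=35: reaches L-position 28 → W
n=36: only reaches 12(W), 18(W), 24(W), 27(W), 30(W), 32(W), 33(W), 34(W), 35(W), all W → L
n=37: reaches L-position 36 → W
L entries with 1 ≤ n ≤ 37 (n=0 is outside the asked range and is not counted): n = 1, 4, 7, 9, 11, 13, 15, 17, 19, 23, 25, 28, 31, 36; that makes 14.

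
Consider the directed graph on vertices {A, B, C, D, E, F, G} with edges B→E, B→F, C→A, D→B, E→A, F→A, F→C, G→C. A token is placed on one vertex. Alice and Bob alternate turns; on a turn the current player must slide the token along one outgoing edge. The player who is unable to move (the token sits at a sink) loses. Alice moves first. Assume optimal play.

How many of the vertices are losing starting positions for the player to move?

Positions with no move are L. A position that does have a move is losing for the player to move precisely when every available move leads to a winning position for the opponent. Fill in the labels:
Every edge goes from a vertex to one that appears earlier in the order A, C, F, E, B, G, D, so processing vertices in that order labels each vertex after all of its successors.
A: no outgoing edge → L
C: can move to A, which is L ⇒ W
F: can move to A, which is L ⇒ W
E: can move to A, which is L ⇒ W
B: moves to E(W), F(W); every one is W ⇒ L
G: the only move is to C(W), a W ⇒ L
D: can move to B, which is L ⇒ W
The L vertices are A, B, G; that is 3 in all.

3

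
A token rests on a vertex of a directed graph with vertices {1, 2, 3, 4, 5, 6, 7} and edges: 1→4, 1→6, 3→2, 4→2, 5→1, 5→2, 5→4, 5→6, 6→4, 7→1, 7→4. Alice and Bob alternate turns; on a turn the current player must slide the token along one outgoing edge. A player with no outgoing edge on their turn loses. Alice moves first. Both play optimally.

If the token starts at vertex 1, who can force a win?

Positions with no move are L. A position that does have a move is losing for the player to move precisely when every available move leads to a winning position for the opponent. Fill in the labels:
Every edge goes from a vertex to one that appears earlier in the order 2, 4, 6, 1, 5, 7, 3, so processing vertices in that order labels each vertex after all of its successors.
2: no outgoing edge → L
4: can move to 2, which is L ⇒ W
6: the only move is to 4(W), a W ⇒ L
1: can move to 6, which is L ⇒ W
5: can move to 6, which is L ⇒ W
7: moves to 1(W), 4(W); every one is W ⇒ L
3: can move to 2, which is L ⇒ W
The starting position 1 is W: Alice should move to 6, handing over an L position.

Alice wins.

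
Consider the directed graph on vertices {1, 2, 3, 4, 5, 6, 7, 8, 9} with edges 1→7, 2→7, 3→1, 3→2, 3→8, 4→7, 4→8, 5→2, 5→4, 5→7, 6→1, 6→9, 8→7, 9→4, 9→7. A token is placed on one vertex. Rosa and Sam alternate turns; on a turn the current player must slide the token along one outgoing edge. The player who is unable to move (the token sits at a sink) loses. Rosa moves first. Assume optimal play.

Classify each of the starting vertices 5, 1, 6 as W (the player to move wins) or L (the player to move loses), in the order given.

5: W, 1: W, 6: L

Positions with no move are L. A position that does have a move is losing for the player to move precisely when every available move leads to a winning position for the opponent. Fill in the labels:
Every edge goes from a vertex to one that appears earlier in the order 7, 1, 8, 4, 2, 9, 3, 6, 5, so processing vertices in that order labels each vertex after all of its successors.
7: no outgoing edge → L
1: W (go to 7, an L position)
8: W (go to 7, an L position)
4: W (go to 7, an L position)
2: W (go to 7, an L position)
9: W (go to 7, an L position)
3: L (options 2(W), 8(W), 1(W) are all W)
6: L (options 9(W), 1(W) are all W)
5: W (go to 7, an L position)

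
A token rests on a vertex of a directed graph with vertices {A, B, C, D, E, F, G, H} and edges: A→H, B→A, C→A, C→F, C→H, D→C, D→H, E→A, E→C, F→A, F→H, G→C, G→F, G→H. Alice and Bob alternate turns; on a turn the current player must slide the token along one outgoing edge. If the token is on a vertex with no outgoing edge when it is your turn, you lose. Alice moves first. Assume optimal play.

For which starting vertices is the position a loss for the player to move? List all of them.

B, E, H

Use the standard recursion: the mover loses at a terminal position; elsewhere, the mover wins exactly when some move hands the opponent an L position.
Every edge goes from a vertex to one that appears earlier in the order H, A, F, C, D, B, G, E, so processing vertices in that order labels each vertex after all of its successors.
H: no outgoing edge → L
A: can move to H, which is L ⇒ W
F: can move to H, which is L ⇒ W
C: can move to H, which is L ⇒ W
D: can move to H, which is L ⇒ W
B: the only move is to A(W), a W ⇒ L
G: can move to H, which is L ⇒ W
E: moves to C(W), A(W); every one is W ⇒ L
Reading off the rows marked L gives the requested list; there are 3 such vertices.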